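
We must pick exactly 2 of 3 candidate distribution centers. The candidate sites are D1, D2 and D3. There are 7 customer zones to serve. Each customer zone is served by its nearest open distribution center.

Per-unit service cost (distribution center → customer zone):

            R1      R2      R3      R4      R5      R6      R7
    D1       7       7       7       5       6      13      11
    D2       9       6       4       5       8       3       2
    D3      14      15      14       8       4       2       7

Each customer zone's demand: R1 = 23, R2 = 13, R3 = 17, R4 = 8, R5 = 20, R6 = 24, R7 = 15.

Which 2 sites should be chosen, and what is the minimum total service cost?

With exactly 2 open, each customer zone uses its cheapest among the chosen.
{D2, D3}: R1→D2 9·23=207, R2→D2 6·13=78, R3→D2 4·17=68, R4→D2 5·8=40, R5→D3 4·20=80, R6→D3 2·24=48, R7→D2 2·15=30. Service cost 551.
{D1, D2}: service cost 569
{D1, D3}: service cost 644
Among all 3 size-2 choices, {D2, D3} is lowest.

Choose D2 and D3; total service cost 551.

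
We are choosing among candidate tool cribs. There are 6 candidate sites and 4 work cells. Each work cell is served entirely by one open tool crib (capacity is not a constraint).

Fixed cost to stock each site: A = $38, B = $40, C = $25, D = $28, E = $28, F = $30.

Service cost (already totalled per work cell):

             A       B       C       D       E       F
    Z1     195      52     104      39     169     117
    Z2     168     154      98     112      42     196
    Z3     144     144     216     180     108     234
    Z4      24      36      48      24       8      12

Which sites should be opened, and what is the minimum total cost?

For any fixed open set, each work cell goes to its cheapest open site; total = fixed + service.
{D, E}: Z1→D 39, Z2→E 42, Z3→E 108, Z4→E 8. Service 197; fixed 56; total 253.
{B, E}: Z1→B 52, Z2→E 42, Z3→E 108, Z4→E 8. Service 210; fixed 68; total 278.
{C, D, E}: Z1→D 39, Z2→E 42, Z3→E 108, Z4→E 8. Service 197; fixed 81; total 278.
{A, B, C, D, E, F}: Z1→D 39, Z2→E 42, Z3→E 108, Z4→E 8. Service 197; fixed 189; total 386.
No other subset beats 253.

Open D and E; minimum total cost 253.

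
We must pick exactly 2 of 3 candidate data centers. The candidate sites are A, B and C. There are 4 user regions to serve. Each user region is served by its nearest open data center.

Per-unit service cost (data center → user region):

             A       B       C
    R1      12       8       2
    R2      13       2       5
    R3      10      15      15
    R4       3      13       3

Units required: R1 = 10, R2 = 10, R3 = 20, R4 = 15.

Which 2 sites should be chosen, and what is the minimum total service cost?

Choose A and C; total service cost 315.

With exactly 2 open, each user region uses its cheapest among the chosen.
{A, C}: R1→C 2·10=20, R2→C 5·10=50, R3→A 10·20=200, R4→A 3·15=45. Service cost 315.
{A, B}: service cost 345
{B, C}: service cost 385
Among all 3 size-2 choices, {A, C} is lowest.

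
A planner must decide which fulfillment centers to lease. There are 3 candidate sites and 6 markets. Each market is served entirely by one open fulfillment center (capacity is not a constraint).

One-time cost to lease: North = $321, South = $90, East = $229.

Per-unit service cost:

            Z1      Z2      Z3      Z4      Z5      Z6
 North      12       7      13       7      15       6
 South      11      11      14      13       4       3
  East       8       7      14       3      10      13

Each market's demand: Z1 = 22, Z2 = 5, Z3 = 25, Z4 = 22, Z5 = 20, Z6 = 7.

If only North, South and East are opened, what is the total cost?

Each market is assigned to its cheapest site among the open ones.
{North, South, East}: Z1→East 8·22=176, Z2→North 7·5=35, Z3→North 13·25=325, Z4→East 3·22=66, Z5→South 4·20=80, Z6→South 3·7=21. Service 703; fixed 640; total 1343.

Total cost: 1343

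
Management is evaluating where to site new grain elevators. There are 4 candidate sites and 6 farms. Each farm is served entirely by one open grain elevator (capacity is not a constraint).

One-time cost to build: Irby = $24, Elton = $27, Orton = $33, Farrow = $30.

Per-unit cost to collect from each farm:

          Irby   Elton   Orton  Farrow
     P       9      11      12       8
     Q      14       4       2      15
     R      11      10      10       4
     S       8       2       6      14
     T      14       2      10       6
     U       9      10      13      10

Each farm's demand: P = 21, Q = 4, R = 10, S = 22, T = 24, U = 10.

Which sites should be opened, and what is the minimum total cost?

Open Elton and Farrow; minimum total cost 473.

For any fixed open set, each farm goes to its cheapest open site; total = fixed + service.
{Elton, Farrow}: P→Farrow 8·21=168, Q→Elton 4·4=16, R→Farrow 4·10=40, S→Elton 2·22=44, T→Elton 2·24=48, U→Elton 10·10=100. Service 416; fixed 57; total 473.
{Irby, Elton, Farrow}: service 406 + fixed 81 = 487
{Elton, Orton, Farrow}: service 408 + fixed 90 = 498
{Irby, Elton, Orton, Farrow}: service 398 + fixed 114 = 512
No other subset beats 473.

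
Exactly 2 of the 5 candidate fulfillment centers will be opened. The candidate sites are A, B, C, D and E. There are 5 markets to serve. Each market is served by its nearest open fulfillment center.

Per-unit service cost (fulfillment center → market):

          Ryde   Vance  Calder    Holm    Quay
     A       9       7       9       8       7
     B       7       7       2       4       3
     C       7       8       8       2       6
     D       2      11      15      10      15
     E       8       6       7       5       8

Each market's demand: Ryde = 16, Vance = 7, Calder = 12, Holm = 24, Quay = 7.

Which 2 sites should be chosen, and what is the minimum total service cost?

Choose B and D; total service cost 222.

With exactly 2 open, each market uses its cheapest among the chosen.
{B, D}: Ryde→D 2·16=32, Vance→B 7·7=49, Calder→B 2·12=24, Holm→B 4·24=96, Quay→B 3·7=21. Service cost 222.
{B, C}: service cost 254
{C, D}: service cost 274
Among all 10 size-2 choices, {B, D} is lowest.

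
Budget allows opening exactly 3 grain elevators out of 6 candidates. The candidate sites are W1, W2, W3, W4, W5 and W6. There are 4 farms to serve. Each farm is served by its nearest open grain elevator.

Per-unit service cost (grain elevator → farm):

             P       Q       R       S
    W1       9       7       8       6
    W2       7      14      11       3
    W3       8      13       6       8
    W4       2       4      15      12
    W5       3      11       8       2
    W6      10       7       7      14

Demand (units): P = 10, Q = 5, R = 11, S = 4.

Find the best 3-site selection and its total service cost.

Choose W3, W4 and W5; total service cost 114.

With exactly 3 open, each farm uses its cheapest among the chosen.
{W3, W4, W5}: P→W4 2·10=20, Q→W4 4·5=20, R→W3 6·11=66, S→W5 2·4=8. Service cost 114.
{W2, W3, W4}: service cost 118
{W4, W5, W6}: service cost 125
Among all 20 size-3 choices, {W3, W4, W5} is lowest.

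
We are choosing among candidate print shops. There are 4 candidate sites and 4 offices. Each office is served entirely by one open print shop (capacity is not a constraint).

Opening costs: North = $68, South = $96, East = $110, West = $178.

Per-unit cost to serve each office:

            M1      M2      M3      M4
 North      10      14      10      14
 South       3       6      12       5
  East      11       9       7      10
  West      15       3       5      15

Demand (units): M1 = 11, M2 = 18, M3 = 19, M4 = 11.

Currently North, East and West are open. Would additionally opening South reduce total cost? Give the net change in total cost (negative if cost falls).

Yes — net change −36 (cost falls by 36).

Current service cost with {North, East, West}: 369.
Adding South: each office re-picks its cheapest; new service cost 237, saving 132.
Extra fixed cost: 96. Net change = 96 − 132 = -36.
(Totals: 725 → 689.)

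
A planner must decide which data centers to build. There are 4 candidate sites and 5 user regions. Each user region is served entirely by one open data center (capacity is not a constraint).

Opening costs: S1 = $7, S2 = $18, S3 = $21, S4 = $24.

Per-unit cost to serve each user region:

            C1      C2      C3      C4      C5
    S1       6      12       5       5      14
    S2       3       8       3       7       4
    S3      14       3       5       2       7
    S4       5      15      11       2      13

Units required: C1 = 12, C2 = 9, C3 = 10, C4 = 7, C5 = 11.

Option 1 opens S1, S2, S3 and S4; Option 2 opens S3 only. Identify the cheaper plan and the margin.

Option 1: {S1, S2, S3, S4}: C1→S2 3·12=36, C2→S3 3·9=27, C3→S2 3·10=30, C4→S3 2·7=14, C5→S2 4·11=44. Service 151; fixed 70; total 221.
Option 2: {S3}: C1→S3 14·12=168, C2→S3 3·9=27, C3→S3 5·10=50, C4→S3 2·7=14, C5→S3 7·11=77. Service 336; fixed 21; total 357.
Difference: |221 − 357| = 136.

Option 1 is cheaper by 136.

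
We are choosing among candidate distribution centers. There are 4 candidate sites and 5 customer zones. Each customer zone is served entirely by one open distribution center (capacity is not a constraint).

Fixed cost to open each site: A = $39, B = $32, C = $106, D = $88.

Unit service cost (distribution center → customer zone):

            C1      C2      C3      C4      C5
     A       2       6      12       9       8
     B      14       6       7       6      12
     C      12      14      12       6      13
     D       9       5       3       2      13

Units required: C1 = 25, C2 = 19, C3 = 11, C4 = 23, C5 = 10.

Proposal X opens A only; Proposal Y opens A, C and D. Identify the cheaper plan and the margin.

Proposal X: {A}: C1→A 2·25=50, C2→A 6·19=114, C3→A 12·11=132, C4→A 9·23=207, C5→A 8·10=80. Service 583; fixed 39; total 622.
Proposal Y: {A, C, D}: C1→A 2·25=50, C2→D 5·19=95, C3→D 3·11=33, C4→D 2·23=46, C5→A 8·10=80. Service 304; fixed 233; total 537.
Difference: |622 − 537| = 85.

Proposal Y is cheaper by 85.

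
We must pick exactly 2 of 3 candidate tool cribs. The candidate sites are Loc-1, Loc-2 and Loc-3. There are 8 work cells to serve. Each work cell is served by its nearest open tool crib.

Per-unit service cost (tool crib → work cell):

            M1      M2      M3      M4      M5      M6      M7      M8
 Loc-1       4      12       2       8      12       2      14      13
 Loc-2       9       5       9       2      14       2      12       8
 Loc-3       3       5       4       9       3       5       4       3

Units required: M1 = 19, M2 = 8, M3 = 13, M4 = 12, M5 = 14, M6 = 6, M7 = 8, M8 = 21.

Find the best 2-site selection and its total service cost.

Choose Loc-2 and Loc-3; total service cost 322.

With exactly 2 open, each work cell uses its cheapest among the chosen.
{Loc-2, Loc-3}: M1→Loc-3 3·19=57, M2→Loc-2 5·8=40, M3→Loc-3 4·13=52, M4→Loc-2 2·12=24, M5→Loc-3 3·14=42, M6→Loc-2 2·6=12, M7→Loc-3 4·8=32, M8→Loc-3 3·21=63. Service cost 322.
{Loc-1, Loc-3}: service cost 368
{Loc-1, Loc-2}: service cost 610
Among all 3 size-2 choices, {Loc-2, Loc-3} is lowest.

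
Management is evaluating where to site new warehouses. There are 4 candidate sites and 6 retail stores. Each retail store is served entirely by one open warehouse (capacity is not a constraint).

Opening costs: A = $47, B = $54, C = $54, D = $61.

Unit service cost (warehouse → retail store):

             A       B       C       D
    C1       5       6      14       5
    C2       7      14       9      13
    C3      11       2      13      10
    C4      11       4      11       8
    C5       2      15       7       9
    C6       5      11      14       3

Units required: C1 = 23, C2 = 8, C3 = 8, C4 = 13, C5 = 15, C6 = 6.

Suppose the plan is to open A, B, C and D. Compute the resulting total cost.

Each retail store is assigned to its cheapest site among the open ones.
{A, B, C, D}: C1→A 5·23=115, C2→A 7·8=56, C3→B 2·8=16, C4→B 4·13=52, C5→A 2·15=30, C6→D 3·6=18. Service 287; fixed 216; total 503.

Total cost: 503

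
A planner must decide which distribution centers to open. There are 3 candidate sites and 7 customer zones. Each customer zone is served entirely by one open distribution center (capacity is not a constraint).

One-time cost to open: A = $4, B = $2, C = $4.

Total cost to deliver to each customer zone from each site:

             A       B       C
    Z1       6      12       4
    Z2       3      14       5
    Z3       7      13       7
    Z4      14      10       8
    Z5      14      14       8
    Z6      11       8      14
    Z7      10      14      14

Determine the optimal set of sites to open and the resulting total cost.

For any fixed open set, each customer zone goes to its cheapest open site; total = fixed + service.
{A, B, C}: Z1→C 4, Z2→A 3, Z3→A 7, Z4→C 8, Z5→C 8, Z6→B 8, Z7→A 10. Service 48; fixed 10; total 58.
{A, C}: service 51 + fixed 8 = 59
{B, C}: Z1→C 4, Z2→C 5, Z3→C 7, Z4→C 8, Z5→C 8, Z6→B 8, Z7→B 14. Service 54; fixed 6; total 60.
{B}: service 85 + fixed 2 = 87
No other subset beats 58.

Open A, B and C; minimum total cost 58.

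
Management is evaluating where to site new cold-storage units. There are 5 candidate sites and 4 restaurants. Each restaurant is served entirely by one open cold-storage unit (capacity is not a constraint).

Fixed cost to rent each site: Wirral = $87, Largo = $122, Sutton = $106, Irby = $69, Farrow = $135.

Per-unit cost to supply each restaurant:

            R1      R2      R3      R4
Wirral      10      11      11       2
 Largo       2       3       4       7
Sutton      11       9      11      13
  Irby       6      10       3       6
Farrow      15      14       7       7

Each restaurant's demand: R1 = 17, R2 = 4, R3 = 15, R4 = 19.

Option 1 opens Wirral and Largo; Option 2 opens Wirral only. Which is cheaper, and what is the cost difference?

Option 1 is cheaper by 151.

Option 1: {Wirral, Largo}: R1→Largo 2·17=34, R2→Largo 3·4=12, R3→Largo 4·15=60, R4→Wirral 2·19=38. Service 144; fixed 209; total 353.
Option 2: {Wirral}: R1→Wirral 10·17=170, R2→Wirral 11·4=44, R3→Wirral 11·15=165, R4→Wirral 2·19=38. Service 417; fixed 87; total 504.
Difference: |353 − 504| = 151.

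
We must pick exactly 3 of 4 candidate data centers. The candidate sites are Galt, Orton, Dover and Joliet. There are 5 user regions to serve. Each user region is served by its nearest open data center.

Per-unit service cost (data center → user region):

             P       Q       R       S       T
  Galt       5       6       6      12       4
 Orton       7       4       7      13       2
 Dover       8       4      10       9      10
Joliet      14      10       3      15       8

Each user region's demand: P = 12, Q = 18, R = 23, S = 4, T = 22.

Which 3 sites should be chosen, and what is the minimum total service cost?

With exactly 3 open, each user region uses its cheapest among the chosen.
{Galt, Orton, Joliet}: P→Galt 5·12=60, Q→Orton 4·18=72, R→Joliet 3·23=69, S→Galt 12·4=48, T→Orton 2·22=44. Service cost 293.
{Orton, Dover, Joliet}: service cost 305
{Galt, Dover, Joliet}: service cost 325
Among all 4 size-3 choices, {Galt, Orton, Joliet} is lowest.

Choose Galt, Orton and Joliet; total service cost 293.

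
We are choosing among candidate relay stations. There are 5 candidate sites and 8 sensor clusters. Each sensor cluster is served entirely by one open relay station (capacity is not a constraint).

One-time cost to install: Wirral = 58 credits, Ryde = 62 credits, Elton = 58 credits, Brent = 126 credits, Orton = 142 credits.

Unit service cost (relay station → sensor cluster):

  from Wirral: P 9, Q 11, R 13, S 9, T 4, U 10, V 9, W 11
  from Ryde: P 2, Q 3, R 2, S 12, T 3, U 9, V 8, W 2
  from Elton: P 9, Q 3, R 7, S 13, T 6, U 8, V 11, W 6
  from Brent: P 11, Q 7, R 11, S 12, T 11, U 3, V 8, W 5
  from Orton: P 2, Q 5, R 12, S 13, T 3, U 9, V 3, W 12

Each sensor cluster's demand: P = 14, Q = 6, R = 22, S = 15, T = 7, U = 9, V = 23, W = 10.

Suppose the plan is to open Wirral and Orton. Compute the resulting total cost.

Total cost: 938

Each sensor cluster is assigned to its cheapest site among the open ones.
{Wirral, Orton}: P→Orton 2·14=28, Q→Orton 5·6=30, R→Orton 12·22=264, S→Wirral 9·15=135, T→Orton 3·7=21, U→Orton 9·9=81, V→Orton 3·23=69, W→Wirral 11·10=110. Service 738; fixed 200; total 938.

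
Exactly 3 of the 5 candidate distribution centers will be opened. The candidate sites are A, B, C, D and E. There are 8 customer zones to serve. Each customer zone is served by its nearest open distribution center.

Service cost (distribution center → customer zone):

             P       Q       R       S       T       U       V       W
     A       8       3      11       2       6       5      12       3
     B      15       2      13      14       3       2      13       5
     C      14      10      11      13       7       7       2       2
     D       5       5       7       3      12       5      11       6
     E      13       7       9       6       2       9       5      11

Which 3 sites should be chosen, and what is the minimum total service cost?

Choose B, C and D; total service cost 26.

With exactly 3 open, each customer zone uses its cheapest among the chosen.
{B, C, D}: P→D 5, Q→B 2, R→D 7, S→D 3, T→B 3, U→B 2, V→C 2, W→C 2. Service cost 26.
{B, D, E}: service cost 31
{C, D, E}: service cost 31
Among all 10 size-3 choices, {B, C, D} is lowest.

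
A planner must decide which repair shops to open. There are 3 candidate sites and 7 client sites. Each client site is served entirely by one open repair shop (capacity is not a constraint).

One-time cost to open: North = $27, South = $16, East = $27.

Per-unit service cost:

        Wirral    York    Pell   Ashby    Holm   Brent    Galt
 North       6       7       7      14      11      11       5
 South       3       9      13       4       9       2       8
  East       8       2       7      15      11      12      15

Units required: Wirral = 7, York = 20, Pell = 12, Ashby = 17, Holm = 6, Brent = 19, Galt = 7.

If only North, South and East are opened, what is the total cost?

Each client site is assigned to its cheapest site among the open ones.
{North, South, East}: Wirral→South 3·7=21, York→East 2·20=40, Pell→North 7·12=84, Ashby→South 4·17=68, Holm→South 9·6=54, Brent→South 2·19=38, Galt→North 5·7=35. Service 340; fixed 70; total 410.

Total cost: 410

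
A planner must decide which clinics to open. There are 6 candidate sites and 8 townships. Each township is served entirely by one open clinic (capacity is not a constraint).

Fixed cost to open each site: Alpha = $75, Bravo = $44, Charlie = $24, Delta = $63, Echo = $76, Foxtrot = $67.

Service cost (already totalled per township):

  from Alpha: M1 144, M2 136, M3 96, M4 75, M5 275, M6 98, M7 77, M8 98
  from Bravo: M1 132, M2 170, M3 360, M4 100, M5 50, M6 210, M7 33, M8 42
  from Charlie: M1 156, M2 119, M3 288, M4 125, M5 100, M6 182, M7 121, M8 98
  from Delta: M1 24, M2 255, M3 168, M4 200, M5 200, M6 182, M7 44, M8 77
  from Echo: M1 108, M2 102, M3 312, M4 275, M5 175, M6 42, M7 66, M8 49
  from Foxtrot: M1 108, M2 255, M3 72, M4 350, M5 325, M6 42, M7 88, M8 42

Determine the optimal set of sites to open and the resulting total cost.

For any fixed open set, each township goes to its cheapest open site; total = fixed + service.
{Bravo, Charlie, Delta, Foxtrot}: M1→Delta 24, M2→Charlie 119, M3→Foxtrot 72, M4→Bravo 100, M5→Bravo 50, M6→Foxtrot 42, M7→Bravo 33, M8→Bravo 42. Service 482; fixed 198; total 680.
{Bravo, Charlie, Foxtrot}: M1→Foxtrot 108, M2→Charlie 119, M3→Foxtrot 72, M4→Bravo 100, M5→Bravo 50, M6→Foxtrot 42, M7→Bravo 33, M8→Bravo 42. Service 566; fixed 135; total 701.
{Bravo, Delta, Foxtrot}: M1→Delta 24, M2→Bravo 170, M3→Foxtrot 72, M4→Bravo 100, M5→Bravo 50, M6→Foxtrot 42, M7→Bravo 33, M8→Bravo 42. Service 533; fixed 174; total 707.
{Alpha, Bravo, Charlie, Delta, Echo, Foxtrot}: M1→Delta 24, M2→Echo 102, M3→Foxtrot 72, M4→Alpha 75, M5→Bravo 50, M6→Echo 42, M7→Bravo 33, M8→Bravo 42. Service 440; fixed 349; total 789.
No other subset beats 680.

Open Bravo, Charlie, Delta and Foxtrot; minimum total cost 680.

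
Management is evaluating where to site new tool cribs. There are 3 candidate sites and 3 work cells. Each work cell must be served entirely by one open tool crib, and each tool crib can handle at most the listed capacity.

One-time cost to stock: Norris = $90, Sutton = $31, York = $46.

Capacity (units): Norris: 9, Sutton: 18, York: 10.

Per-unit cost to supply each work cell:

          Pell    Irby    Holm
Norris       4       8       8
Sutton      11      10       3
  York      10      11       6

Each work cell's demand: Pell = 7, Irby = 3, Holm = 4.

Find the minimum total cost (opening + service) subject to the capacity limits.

Minimum total cost: 150

Open {Sutton}: Pell→Sutton 11·7=77, Irby→Sutton 10·3=30, Holm→Sutton 3·4=12.
Loads: Sutton carries 14/18. Service 119; fixed 31; total 150.
Next best feasible plan costs 189.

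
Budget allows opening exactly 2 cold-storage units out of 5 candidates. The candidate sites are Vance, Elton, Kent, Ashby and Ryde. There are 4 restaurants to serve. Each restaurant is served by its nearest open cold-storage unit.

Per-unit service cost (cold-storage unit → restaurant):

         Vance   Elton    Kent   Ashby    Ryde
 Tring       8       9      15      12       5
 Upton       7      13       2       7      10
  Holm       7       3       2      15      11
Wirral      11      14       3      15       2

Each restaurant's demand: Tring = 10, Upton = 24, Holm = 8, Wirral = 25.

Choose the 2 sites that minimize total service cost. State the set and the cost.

With exactly 2 open, each restaurant uses its cheapest among the chosen.
{Kent, Ryde}: Tring→Ryde 5·10=50, Upton→Kent 2·24=48, Holm→Kent 2·8=16, Wirral→Ryde 2·25=50. Service cost 164.
{Vance, Kent}: service cost 219
{Elton, Kent}: service cost 229
Among all 10 size-2 choices, {Kent, Ryde} is lowest.

Choose Kent and Ryde; total service cost 164.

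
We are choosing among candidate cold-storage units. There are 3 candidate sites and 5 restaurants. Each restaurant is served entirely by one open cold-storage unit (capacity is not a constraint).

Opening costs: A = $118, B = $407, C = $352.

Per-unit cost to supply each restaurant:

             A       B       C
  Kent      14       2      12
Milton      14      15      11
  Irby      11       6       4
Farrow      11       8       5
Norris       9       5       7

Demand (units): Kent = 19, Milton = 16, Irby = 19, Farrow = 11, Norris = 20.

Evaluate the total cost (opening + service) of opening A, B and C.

Each restaurant is assigned to its cheapest site among the open ones.
{A, B, C}: Kent→B 2·19=38, Milton→C 11·16=176, Irby→C 4·19=76, Farrow→C 5·11=55, Norris→B 5·20=100. Service 445; fixed 877; total 1322.

Total cost: 1322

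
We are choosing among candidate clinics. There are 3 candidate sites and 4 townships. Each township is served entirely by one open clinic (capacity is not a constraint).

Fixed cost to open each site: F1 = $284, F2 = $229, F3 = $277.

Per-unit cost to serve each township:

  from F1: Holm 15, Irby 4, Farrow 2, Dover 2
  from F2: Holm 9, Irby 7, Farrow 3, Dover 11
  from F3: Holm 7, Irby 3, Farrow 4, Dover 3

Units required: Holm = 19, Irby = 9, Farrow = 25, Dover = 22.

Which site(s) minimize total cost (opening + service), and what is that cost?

For any fixed open set, each township goes to its cheapest open site; total = fixed + service.
{F3}: Holm→F3 7·19=133, Irby→F3 3·9=27, Farrow→F3 4·25=100, Dover→F3 3·22=66. Service 326; fixed 277; total 603.
{F1}: Holm→F1 15·19=285, Irby→F1 4·9=36, Farrow→F1 2·25=50, Dover→F1 2·22=44. Service 415; fixed 284; total 699.
{F2}: service 551 + fixed 229 = 780
{F1, F2, F3}: service 254 + fixed 790 = 1044
No other subset beats 603.

Open F3 only; minimum total cost 603.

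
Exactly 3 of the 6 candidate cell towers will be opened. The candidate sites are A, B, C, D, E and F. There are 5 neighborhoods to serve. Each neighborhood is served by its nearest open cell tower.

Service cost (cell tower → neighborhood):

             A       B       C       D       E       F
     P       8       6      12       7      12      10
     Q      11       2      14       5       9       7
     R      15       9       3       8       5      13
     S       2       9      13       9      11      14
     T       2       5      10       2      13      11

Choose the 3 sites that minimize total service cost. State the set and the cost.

Choose A, B and C; total service cost 15.

With exactly 3 open, each neighborhood uses its cheapest among the chosen.
{A, B, C}: P→B 6, Q→B 2, R→C 3, S→A 2, T→A 2. Service cost 15.
{A, B, E}: service cost 17
{A, C, D}: service cost 19
Among all 20 size-3 choices, {A, B, C} is lowest.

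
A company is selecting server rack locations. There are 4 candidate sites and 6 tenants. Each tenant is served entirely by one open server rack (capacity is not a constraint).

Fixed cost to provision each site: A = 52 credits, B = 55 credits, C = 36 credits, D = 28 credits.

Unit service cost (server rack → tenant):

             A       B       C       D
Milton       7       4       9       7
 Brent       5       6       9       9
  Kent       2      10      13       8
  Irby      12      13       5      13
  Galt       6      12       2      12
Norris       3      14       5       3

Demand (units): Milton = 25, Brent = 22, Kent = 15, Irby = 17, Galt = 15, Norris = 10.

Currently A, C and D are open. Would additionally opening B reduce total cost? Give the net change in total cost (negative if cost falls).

Current service cost with {A, C, D}: 460.
Adding B: each tenant re-picks its cheapest; new service cost 385, saving 75.
Extra fixed cost: 55. Net change = 55 − 75 = -20.
(Totals: 576 → 556.)

Yes — net change −20 (cost falls by 20).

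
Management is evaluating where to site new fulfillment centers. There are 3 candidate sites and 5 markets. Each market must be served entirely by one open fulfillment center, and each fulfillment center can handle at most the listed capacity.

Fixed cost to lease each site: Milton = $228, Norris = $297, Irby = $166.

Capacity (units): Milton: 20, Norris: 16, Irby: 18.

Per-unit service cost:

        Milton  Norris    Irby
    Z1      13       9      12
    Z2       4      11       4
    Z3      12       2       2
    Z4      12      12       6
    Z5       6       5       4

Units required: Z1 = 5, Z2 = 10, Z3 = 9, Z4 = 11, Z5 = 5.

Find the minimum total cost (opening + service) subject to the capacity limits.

Minimum total cost: 880

Open {Milton, Norris, Irby}: Z1→Norris 9·5=45, Z2→Milton 4·10=40, Z3→Norris 2·9=18, Z4→Irby 6·11=66, Z5→Irby 4·5=20.
Loads: Milton carries 10/20, Norris carries 14/16, Irby carries 16/18. Service 189; fixed 691; total 880.
Next best feasible plan costs 890.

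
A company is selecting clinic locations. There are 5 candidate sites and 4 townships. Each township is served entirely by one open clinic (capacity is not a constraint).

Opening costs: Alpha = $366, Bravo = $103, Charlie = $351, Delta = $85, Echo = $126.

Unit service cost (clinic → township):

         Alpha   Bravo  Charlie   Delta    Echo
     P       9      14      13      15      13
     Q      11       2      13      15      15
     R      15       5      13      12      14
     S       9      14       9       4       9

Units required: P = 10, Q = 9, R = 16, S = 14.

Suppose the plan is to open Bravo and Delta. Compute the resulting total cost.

Each township is assigned to its cheapest site among the open ones.
{Bravo, Delta}: P→Bravo 14·10=140, Q→Bravo 2·9=18, R→Bravo 5·16=80, S→Delta 4·14=56. Service 294; fixed 188; total 482.

Total cost: 482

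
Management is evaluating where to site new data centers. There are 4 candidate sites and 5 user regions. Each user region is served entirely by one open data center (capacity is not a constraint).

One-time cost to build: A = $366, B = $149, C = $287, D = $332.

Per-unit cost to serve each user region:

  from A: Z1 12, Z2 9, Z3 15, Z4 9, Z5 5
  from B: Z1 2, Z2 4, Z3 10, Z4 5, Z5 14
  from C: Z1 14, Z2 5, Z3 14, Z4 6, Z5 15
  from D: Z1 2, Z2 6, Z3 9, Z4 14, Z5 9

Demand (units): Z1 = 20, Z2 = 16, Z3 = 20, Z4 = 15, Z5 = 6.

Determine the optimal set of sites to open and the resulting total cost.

For any fixed open set, each user region goes to its cheapest open site; total = fixed + service.
{B}: Z1→B 2·20=40, Z2→B 4·16=64, Z3→B 10·20=200, Z4→B 5·15=75, Z5→B 14·6=84. Service 463; fixed 149; total 612.
{B, D}: service 413 + fixed 481 = 894
{B, C}: service 463 + fixed 436 = 899
{A, B, C, D}: service 389 + fixed 1134 = 1523
(All 15 nonempty subsets were checked; B only is lowest.)

Open B only; minimum total cost 612.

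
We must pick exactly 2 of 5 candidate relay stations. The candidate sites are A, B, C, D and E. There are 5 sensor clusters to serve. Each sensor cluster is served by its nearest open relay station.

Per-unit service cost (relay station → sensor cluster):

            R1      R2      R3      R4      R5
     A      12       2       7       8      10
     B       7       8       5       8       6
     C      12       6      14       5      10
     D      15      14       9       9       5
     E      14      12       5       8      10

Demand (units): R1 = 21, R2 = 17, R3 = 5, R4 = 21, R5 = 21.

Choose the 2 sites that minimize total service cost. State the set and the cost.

With exactly 2 open, each sensor cluster uses its cheapest among the chosen.
{A, B}: R1→B 7·21=147, R2→A 2·17=34, R3→B 5·5=25, R4→A 8·21=168, R5→B 6·21=126. Service cost 500.
{B, C}: service cost 505
{B, D}: service cost 581
Among all 10 size-2 choices, {A, B} is lowest.

Choose A and B; total service cost 500.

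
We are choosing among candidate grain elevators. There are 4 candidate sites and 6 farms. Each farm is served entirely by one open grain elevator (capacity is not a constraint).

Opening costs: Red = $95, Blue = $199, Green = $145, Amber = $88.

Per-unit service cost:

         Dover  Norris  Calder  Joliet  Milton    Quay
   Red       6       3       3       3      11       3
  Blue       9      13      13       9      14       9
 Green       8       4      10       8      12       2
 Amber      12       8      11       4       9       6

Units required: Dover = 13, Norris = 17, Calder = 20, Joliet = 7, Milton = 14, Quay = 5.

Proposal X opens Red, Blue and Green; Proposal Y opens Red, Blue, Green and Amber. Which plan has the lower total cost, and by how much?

Proposal X is cheaper by 60.

Proposal X: {Red, Blue, Green}: Dover→Red 6·13=78, Norris→Red 3·17=51, Calder→Red 3·20=60, Joliet→Red 3·7=21, Milton→Red 11·14=154, Quay→Green 2·5=10. Service 374; fixed 439; total 813.
Proposal Y: {Red, Blue, Green, Amber}: Dover→Red 6·13=78, Norris→Red 3·17=51, Calder→Red 3·20=60, Joliet→Red 3·7=21, Milton→Amber 9·14=126, Quay→Green 2·5=10. Service 346; fixed 527; total 873.
Difference: |813 − 873| = 60.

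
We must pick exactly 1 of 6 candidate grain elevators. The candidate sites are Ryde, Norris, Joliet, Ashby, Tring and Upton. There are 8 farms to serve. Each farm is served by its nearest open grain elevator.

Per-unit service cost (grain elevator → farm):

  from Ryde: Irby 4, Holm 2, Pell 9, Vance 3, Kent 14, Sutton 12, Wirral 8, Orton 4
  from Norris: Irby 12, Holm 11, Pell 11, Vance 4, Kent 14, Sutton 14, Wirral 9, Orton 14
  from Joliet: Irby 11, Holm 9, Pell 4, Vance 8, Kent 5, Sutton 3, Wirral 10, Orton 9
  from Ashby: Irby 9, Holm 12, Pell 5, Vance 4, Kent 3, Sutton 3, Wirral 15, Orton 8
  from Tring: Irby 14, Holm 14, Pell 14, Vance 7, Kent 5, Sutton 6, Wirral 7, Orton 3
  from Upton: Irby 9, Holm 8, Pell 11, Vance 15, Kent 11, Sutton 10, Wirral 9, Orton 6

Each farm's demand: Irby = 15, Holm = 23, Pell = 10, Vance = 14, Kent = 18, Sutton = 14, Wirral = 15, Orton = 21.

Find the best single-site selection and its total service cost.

With exactly 1 open, each farm uses its cheapest among the chosen.
{Ryde}: Irby→Ryde 4·15=60, Holm→Ryde 2·23=46, Pell→Ryde 9·10=90, Vance→Ryde 3·14=42, Kent→Ryde 14·18=252, Sutton→Ryde 12·14=168, Wirral→Ryde 8·15=120, Orton→Ryde 4·21=84. Service cost 862.
{Joliet}: service cost 995
{Ashby}: service cost 1006
Among all 6 size-1 choices, {Ryde} is lowest.

Choose Ryde only; total service cost 862.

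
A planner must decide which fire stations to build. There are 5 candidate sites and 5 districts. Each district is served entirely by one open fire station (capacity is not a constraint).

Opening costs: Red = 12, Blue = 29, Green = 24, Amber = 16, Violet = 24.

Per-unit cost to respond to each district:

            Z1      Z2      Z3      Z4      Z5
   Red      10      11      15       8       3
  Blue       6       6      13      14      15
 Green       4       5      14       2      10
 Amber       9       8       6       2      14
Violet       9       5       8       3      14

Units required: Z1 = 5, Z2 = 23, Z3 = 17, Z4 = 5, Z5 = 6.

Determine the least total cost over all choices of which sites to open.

Minimum total cost: 317

For any fixed open set, each district goes to its cheapest open site; total = fixed + service.
{Red, Green, Amber}: Z1→Green 4·5=20, Z2→Green 5·23=115, Z3→Amber 6·17=102, Z4→Green 2·5=10, Z5→Red 3·6=18. Service 265; fixed 52; total 317.
{Red, Green, Amber, Violet}: service 265 + fixed 76 = 341
{Red, Amber, Violet}: service 290 + fixed 52 = 342
{Red, Blue, Green, Amber, Violet}: Z1→Green 4·5=20, Z2→Green 5·23=115, Z3→Amber 6·17=102, Z4→Green 2·5=10, Z5→Red 3·6=18. Service 265; fixed 105; total 370.
No other subset beats 317.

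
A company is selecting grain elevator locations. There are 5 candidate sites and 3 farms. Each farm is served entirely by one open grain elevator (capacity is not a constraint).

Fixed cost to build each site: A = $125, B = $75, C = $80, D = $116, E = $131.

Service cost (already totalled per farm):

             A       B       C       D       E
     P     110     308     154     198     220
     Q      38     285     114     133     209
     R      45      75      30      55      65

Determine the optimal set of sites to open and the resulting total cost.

For any fixed open set, each farm goes to its cheapest open site; total = fixed + service.
{A}: P→A 110, Q→A 38, R→A 45. Service 193; fixed 125; total 318.
{C}: P→C 154, Q→C 114, R→C 30. Service 298; fixed 80; total 378.
{A, C}: service 178 + fixed 205 = 383
{A, B, C, D, E}: service 178 + fixed 527 = 705
No other subset beats 318.

Open A only; minimum total cost 318.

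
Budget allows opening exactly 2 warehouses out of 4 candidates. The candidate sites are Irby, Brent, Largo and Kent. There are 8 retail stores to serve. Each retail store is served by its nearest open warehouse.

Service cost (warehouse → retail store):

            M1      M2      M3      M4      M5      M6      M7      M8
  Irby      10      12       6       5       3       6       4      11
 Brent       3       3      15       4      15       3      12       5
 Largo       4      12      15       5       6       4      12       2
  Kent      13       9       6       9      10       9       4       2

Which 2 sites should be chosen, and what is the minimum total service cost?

Choose Irby and Brent; total service cost 31.

With exactly 2 open, each retail store uses its cheapest among the chosen.
{Irby, Brent}: M1→Brent 3, M2→Brent 3, M3→Irby 6, M4→Brent 4, M5→Irby 3, M6→Brent 3, M7→Irby 4, M8→Brent 5. Service cost 31.
{Brent, Kent}: service cost 35
{Irby, Largo}: service cost 40
Among all 6 size-2 choices, {Irby, Brent} is lowest.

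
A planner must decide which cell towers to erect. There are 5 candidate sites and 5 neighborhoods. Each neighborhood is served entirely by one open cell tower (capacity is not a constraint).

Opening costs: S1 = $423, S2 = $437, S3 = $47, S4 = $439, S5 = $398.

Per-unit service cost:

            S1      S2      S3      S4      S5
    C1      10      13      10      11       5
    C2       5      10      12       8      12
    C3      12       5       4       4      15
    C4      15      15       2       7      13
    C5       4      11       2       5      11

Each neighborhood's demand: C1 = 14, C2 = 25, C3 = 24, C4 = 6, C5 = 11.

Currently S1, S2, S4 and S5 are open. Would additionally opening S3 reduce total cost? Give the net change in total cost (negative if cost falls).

Current service cost with {S1, S2, S4, S5}: 377.
Adding S3: each neighborhood re-picks its cheapest; new service cost 325, saving 52.
Extra fixed cost: 47. Net change = 47 − 52 = -5.
(Totals: 2074 → 2069.)

Yes — net change −5 (cost falls by 5).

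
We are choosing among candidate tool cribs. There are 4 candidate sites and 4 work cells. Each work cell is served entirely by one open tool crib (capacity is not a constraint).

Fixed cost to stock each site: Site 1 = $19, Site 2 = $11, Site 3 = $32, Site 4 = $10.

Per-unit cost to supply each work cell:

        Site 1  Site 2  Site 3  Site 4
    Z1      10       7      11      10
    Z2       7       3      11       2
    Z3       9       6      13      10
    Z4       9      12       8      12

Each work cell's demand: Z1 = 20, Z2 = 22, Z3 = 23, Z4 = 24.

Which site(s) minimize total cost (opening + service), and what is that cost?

Open Site 2, Site 3 and Site 4; minimum total cost 567.

For any fixed open set, each work cell goes to its cheapest open site; total = fixed + service.
{Site 2, Site 3, Site 4}: Z1→Site 2 7·20=140, Z2→Site 4 2·22=44, Z3→Site 2 6·23=138, Z4→Site 3 8·24=192. Service 514; fixed 53; total 567.
{Site 1, Site 2, Site 4}: service 538 + fixed 40 = 578
{Site 2, Site 3}: service 536 + fixed 43 = 579
{Site 1, Site 2, Site 3, Site 4}: service 514 + fixed 72 = 586
No other subset beats 567.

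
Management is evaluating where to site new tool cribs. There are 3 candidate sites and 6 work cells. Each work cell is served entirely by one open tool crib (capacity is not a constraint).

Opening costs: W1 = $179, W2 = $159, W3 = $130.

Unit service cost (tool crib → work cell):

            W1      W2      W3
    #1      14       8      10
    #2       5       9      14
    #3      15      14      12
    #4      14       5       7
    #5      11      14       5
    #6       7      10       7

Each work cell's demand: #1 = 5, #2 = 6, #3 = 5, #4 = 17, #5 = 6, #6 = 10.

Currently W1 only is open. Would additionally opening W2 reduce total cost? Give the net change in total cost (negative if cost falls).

Current service cost with {W1}: 549.
Adding W2: each work cell re-picks its cheapest; new service cost 361, saving 188.
Extra fixed cost: 159. Net change = 159 − 188 = -29.
(Totals: 728 → 699.)

Yes — net change −29 (cost falls by 29).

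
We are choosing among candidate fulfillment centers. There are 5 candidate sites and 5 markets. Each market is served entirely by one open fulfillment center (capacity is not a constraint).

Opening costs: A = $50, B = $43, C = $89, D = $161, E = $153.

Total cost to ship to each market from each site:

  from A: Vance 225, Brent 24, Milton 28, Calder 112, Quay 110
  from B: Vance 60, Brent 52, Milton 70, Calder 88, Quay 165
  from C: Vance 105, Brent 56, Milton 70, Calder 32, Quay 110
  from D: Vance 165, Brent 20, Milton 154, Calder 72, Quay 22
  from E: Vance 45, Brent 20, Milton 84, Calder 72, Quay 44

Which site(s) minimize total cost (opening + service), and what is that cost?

For any fixed open set, each market goes to its cheapest open site; total = fixed + service.
{A, B}: Vance→B 60, Brent→A 24, Milton→A 28, Calder→B 88, Quay→A 110. Service 310; fixed 93; total 403.
{A, E}: service 209 + fixed 203 = 412
{E}: Vance→E 45, Brent→E 20, Milton→E 84, Calder→E 72, Quay→E 44. Service 265; fixed 153; total 418.
{A, B, C, D, E}: service 147 + fixed 496 = 643
No other subset beats 403.

Open A and B; minimum total cost 403.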